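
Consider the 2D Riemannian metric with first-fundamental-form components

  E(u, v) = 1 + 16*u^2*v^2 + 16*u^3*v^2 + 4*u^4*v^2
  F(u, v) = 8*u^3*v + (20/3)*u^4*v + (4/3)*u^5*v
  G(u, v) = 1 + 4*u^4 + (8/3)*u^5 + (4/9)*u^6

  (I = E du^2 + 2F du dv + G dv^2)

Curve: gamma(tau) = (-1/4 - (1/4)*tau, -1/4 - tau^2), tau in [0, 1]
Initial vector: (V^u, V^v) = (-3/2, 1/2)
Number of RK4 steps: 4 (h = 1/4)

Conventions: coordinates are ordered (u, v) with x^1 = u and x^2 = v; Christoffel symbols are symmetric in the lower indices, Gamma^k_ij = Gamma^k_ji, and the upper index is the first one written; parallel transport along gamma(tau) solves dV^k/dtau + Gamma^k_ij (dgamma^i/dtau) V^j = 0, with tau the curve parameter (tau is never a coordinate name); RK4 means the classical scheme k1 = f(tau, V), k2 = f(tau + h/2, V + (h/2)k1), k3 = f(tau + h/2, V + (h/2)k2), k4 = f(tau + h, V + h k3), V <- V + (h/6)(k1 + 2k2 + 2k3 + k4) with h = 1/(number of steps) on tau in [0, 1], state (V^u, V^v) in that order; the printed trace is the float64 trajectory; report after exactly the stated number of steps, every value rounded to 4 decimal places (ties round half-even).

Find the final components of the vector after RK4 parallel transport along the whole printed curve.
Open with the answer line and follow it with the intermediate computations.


Answer: V^u = -0.7944, V^v = 0.7389

gamma'(tau) = (-1/4, -2*tau); f(tau, V)^k = -Gamma^k_ij(gamma(tau)) gamma'^i(tau) V^j; h = 1/4; intermediate values shown to 6 dp
curve data and Christoffel symbols at the stage parameters:
  tau = 0.000000: gamma = (-0.250000, -0.250000), gamma' = (-0.250000, 0.000000); Gamma_uuu = -0.154633, Gamma_uuv = -0.180405, Gamma_uvv = 0.000000, Gamma_vuu = -0.080998, Gamma_vuv = -0.094498, Gamma_vvv = 0.000000
  tau = 0.125000: gamma = (-0.281250, -0.265625), gamma' = (-0.250000, -0.250000); Gamma_uuu = -0.180501, Gamma_uuv = -0.228511, Gamma_uvv = 0.000000, Gamma_vuu = -0.100772, Gamma_vuv = -0.127575, Gamma_vvv = 0.000000
  tau = 0.250000: gamma = (-0.312500, -0.312500), gamma' = (-0.250000, -0.500000); Gamma_uuu = -0.248622, Gamma_uuv = -0.305127, Gamma_uvv = 0.000000, Gamma_vuu = -0.131985, Gamma_vuv = -0.161981, Gamma_vvv = 0.000000
  tau = 0.375000: gamma = (-0.343750, -0.390625), gamma' = (-0.250000, -0.750000); Gamma_uuu = -0.367330, Gamma_uuv = -0.407912, Gamma_uvv = 0.000000, Gamma_vuu = -0.172807, Gamma_vuv = -0.191898, Gamma_vvv = 0.000000
  tau = 0.500000: gamma = (-0.375000, -0.500000), gamma' = (-0.250000, -1.000000); Gamma_uuu = -0.531964, Gamma_uuv = -0.518665, Gamma_uvv = 0.000000, Gamma_vuu = -0.214831, Gamma_vuv = -0.209461, Gamma_vvv = 0.000000
  tau = 0.625000: gamma = (-0.406250, -0.640625), gamma' = (-0.250000, -1.250000); Gamma_uuu = -0.713243, Gamma_uuv = -0.607034, Gamma_uvv = 0.000000, Gamma_vuu = -0.245365, Gamma_vuv = -0.208828, Gamma_vvv = 0.000000
  tau = 0.750000: gamma = (-0.437500, -0.812500), gamma' = (-0.250000, -1.500000); Gamma_uuu = -0.867516, Gamma_uuv = -0.648783, Gamma_uvv = 0.000000, Gamma_vuu = -0.255361, Gamma_vuv = -0.190975, Gamma_vvv = 0.000000
  tau = 0.875000: gamma = (-0.468750, -1.015625), gamma' = (-0.250000, -1.750000); Gamma_uuu = -0.964277, Gamma_uuv = -0.641397, Gamma_uvv = 0.000000, Gamma_vuu = -0.245232, Gamma_vuv = -0.163118, Gamma_vvv = 0.000000
  tau = 1.000000: gamma = (-0.500000, -1.250000), gamma' = (-0.250000, -2.000000); Gamma_uuu = -0.999630, Gamma_uuv = -0.599778, Gamma_uvv = 0.000000, Gamma_vuu = -0.222140, Gamma_vuv = -0.133284, Gamma_vvv = 0.000000
step 0: V^u = -1.5000, V^v = 0.5000
step 1: k1 = (0.035437, 0.018562), k2 = (0.124230, 0.069356), k3 = (0.122733, 0.068520), k4 = (0.276043, 0.146541); V <- V + (h/6)(k1 + 2k2 + 2k3 + k4): V^u = -1.4664, V^v = 0.5184
step 2: k1 = (0.275331, 0.146163), k2 = (0.514886, 0.242223), k3 = (0.501751, 0.236044), k4 = (0.799006, 0.322675); V <- V + (h/6)(k1 + 2k2 + 2k3 + k4): V^u = -1.3370, V^v = 0.5778
step 3: k1 = (0.796320, 0.321591), k2 = (1.065808, 0.366653), k3 = (1.033386, 0.355499), k4 = (1.175480, 0.346013); V <- V + (h/6)(k1 + 2k2 + 2k3 + k4): V^u = -1.0799, V^v = 0.6658
step 4: k1 = (1.177116, 0.346495), k2 = (1.158088, 0.294522), k3 = (1.162373, 0.295611), k4 = (1.033115, 0.229581); V <- V + (h/6)(k1 + 2k2 + 2k3 + k4): V^u = -0.7944, V^v = 0.7389


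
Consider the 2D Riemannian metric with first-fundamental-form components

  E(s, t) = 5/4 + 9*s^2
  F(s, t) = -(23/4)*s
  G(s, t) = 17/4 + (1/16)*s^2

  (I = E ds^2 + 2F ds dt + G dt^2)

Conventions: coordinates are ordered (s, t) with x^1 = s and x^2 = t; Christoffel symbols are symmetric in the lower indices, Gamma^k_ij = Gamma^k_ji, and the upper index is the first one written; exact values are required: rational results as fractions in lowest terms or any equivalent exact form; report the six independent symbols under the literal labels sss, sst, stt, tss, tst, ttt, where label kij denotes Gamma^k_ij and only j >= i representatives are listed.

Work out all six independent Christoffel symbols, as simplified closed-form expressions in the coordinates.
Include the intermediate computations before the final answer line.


E = 5/4 + 9*s^2; F = -(23/4)*s; G = 17/4 + (1/16)*s^2
Gamma^k_ij = (1/2) g^{kl} (d_i g_jl + d_j g_il - d_l g_ij), with g^inv = (1/(EG-F^2)) [[G, -F], [-F, E]]
first partials: E_s = 18*s, E_t = 0, F_s = -23/4, F_t = 0, G_s = (1/8)*s, G_t = 0
D = EG - F^2 = 85/16 + (337/64)*s^2 + (9/16)*s^4
expanded: Gamma^s_ss = (G E_s - 2F F_s + F E_t)/(2D), Gamma^s_st = (G E_t - F G_s)/(2D), Gamma^s_tt = (2G F_t - G G_s - F G_t)/(2D), Gamma^t_ss = (2E F_s - E E_t - F E_s)/(2D), Gamma^t_st = (E G_s - F E_t)/(2D), Gamma^t_tt = (E G_t - 2F F_t + F G_s)/(2D); substitute and cancel common factors

Answer: Gamma_sss = (36*s^3 + 332*s)/(36*s^4 + 337*s^2 + 340), Gamma_sst = 23*s^2/(36*s^4 + 337*s^2 + 340), Gamma_stt = (-s^3 - 68*s)/(144*s^4 + 1348*s^2 + 1360), Gamma_tss = -460/(36*s^4 + 337*s^2 + 340), Gamma_tst = (36*s^3 + 5*s)/(36*s^4 + 337*s^2 + 340), Gamma_ttt = -23*s^2/(36*s^4 + 337*s^2 + 340)


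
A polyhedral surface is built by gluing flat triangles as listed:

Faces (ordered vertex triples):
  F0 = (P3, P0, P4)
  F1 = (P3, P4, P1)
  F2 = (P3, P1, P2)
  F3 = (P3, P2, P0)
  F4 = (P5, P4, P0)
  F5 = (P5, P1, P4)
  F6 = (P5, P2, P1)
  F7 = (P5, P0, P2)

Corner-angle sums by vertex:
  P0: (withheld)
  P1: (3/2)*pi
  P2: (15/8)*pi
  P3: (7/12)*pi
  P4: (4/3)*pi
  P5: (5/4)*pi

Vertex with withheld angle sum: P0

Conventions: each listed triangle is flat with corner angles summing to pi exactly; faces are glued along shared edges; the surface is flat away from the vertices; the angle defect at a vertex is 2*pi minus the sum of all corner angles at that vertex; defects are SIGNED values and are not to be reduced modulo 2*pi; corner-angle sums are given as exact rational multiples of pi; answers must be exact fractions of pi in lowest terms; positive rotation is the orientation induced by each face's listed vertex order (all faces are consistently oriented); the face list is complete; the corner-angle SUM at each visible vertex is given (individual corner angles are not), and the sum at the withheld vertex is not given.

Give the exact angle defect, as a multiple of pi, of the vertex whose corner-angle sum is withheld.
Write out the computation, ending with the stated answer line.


V = 6, E = 12, F = 8; chi = V - E + F = 2
Gauss-Bonnet: total defect = 2*pi*chi = 4*pi; visible defects sum to (83/24)*pi

Answer: defect(P0) = (13/24)*pi


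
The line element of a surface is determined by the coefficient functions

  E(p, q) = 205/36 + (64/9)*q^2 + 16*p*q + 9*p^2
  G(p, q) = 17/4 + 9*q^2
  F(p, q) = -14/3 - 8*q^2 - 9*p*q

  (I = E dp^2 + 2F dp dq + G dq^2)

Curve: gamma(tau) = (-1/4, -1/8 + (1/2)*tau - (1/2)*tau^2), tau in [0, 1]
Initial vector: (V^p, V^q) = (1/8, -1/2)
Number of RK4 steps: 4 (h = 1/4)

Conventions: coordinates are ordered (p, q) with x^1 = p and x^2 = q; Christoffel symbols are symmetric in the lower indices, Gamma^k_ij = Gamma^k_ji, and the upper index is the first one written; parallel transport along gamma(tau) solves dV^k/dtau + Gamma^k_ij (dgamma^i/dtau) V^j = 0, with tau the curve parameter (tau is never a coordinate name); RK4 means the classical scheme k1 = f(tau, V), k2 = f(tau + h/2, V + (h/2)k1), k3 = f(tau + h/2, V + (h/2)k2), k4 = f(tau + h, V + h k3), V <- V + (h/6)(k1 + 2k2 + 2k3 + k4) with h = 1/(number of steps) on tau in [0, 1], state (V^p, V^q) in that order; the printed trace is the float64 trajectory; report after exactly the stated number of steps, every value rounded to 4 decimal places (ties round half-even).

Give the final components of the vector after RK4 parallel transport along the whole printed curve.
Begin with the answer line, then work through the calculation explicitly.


Answer: V^p = 0.1250, V^q = -0.5000

gamma'(tau) = (0, 1/2 - tau); f(tau, V)^k = -Gamma^k_ij(gamma(tau)) gamma'^i(tau) V^j; h = 1/4; intermediate values shown to 6 dp
curve data and Christoffel symbols at the stage parameters:
  tau = 0.000000: gamma = (-0.250000, -0.125000), gamma' = (0.000000, 0.500000); Gamma_ppp = 1.378236, Gamma_ppq = -2.869318, Gamma_pqq = 2.930191, Gamma_qpp = 2.506606, Gamma_qpq = -3.315202, Gamma_qqq = 3.129308
  tau = 0.125000: gamma = (-0.250000, -0.070312), gamma' = (0.000000, 0.375000); Gamma_ppp = 0.692206, Gamma_ppq = -2.351019, Gamma_pqq = 2.499797, Gamma_qpp = 1.513565, Gamma_qpq = -2.663024, Gamma_qqq = 2.684193
  tau = 0.250000: gamma = (-0.250000, -0.031250), gamma' = (0.000000, 0.250000); Gamma_ppp = 0.262247, Gamma_ppq = -2.015378, Gamma_pqq = 2.209850, Gamma_qpp = 0.880011, Gamma_qpq = -2.245368, Gamma_qqq = 2.395993
  tau = 0.375000: gamma = (-0.250000, -0.007812), gamma' = (0.000000, 0.125000); Gamma_ppp = 0.027121, Gamma_ppq = -1.826575, Gamma_pqq = 2.041572, Gamma_qpp = 0.530031, Gamma_qpq = -2.013155, Gamma_qqq = 2.233572
  tau = 0.500000: gamma = (-0.250000, 0.000000), gamma' = (0.000000, 0.000000); Gamma_ppp = -0.047602, Gamma_ppq = -1.765597, Gamma_pqq = 1.986296, Gamma_qpp = 0.418320, Gamma_qpq = -1.938695, Gamma_qqq = 2.181031
  tau = 0.625000: gamma = (-0.250000, -0.007812), gamma' = (0.000000, -0.125000); Gamma_ppp = 0.027121, Gamma_ppq = -1.826575, Gamma_pqq = 2.041572, Gamma_qpp = 0.530031, Gamma_qpq = -2.013155, Gamma_qqq = 2.233572
  tau = 0.750000: gamma = (-0.250000, -0.031250), gamma' = (0.000000, -0.250000); Gamma_ppp = 0.262247, Gamma_ppq = -2.015378, Gamma_pqq = 2.209850, Gamma_qpp = 0.880011, Gamma_qpq = -2.245368, Gamma_qqq = 2.395993
  tau = 0.875000: gamma = (-0.250000, -0.070312), gamma' = (0.000000, -0.375000); Gamma_ppp = 0.692206, Gamma_ppq = -2.351019, Gamma_pqq = 2.499797, Gamma_qpp = 1.513565, Gamma_qpq = -2.663024, Gamma_qqq = 2.684193
  tau = 1.000000: gamma = (-0.250000, -0.125000), gamma' = (0.000000, -0.500000); Gamma_ppp = 1.378236, Gamma_ppq = -2.869318, Gamma_pqq = 2.930191, Gamma_qpp = 2.506606, Gamma_qpq = -3.315202, Gamma_qqq = 3.129308
step 0: V^p = 0.1250, V^q = -0.5000
step 1: k1 = (0.911880, 0.989527), k2 = (0.563458, 0.617441), k3 = (0.568661, 0.620764), k4 = (0.325104, 0.356511); V <- V + (h/6)(k1 + 2k2 + 2k3 + k4): V^p = 0.2709, V^q = -0.3407
step 2: k1 = (0.324725, 0.356156), k2 = (0.146709, 0.161082), k3 = (0.147851, 0.162291), k4 = (0.000000, 0.000000); V <- V + (h/6)(k1 + 2k2 + 2k3 + k4): V^p = 0.3090, V^q = -0.2989
step 3: k1 = (0.000000, 0.000000), k2 = (-0.146832, -0.161212), k3 = (-0.147784, -0.162220), k4 = (-0.324614, -0.356053); V <- V + (h/6)(k1 + 2k2 + 2k3 + k4): V^p = 0.2709, V^q = -0.3407
step 4: k1 = (-0.324725, -0.356157), k2 = (-0.564178, -0.617763), k3 = (-0.568444, -0.620787), k4 = (-0.911329, -0.989412); V <- V + (h/6)(k1 + 2k2 + 2k3 + k4): V^p = 0.1250, V^q = -0.5000


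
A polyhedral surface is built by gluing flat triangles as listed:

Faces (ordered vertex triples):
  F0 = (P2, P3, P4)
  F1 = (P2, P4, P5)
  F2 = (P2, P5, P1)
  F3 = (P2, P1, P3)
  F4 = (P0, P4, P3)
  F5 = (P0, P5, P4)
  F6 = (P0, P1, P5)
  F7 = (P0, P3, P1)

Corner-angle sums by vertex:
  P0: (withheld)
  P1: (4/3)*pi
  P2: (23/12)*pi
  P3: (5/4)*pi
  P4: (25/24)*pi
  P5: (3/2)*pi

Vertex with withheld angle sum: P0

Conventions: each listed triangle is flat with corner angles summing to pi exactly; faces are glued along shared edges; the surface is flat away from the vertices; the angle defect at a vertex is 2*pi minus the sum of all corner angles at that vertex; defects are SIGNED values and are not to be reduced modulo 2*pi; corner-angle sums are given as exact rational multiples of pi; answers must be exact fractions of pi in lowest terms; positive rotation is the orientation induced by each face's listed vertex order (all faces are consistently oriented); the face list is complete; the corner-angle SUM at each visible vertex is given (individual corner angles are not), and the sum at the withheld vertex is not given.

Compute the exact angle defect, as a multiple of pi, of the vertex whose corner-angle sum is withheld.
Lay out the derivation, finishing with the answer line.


V = 6, E = 12, F = 8; chi = V - E + F = 2
Gauss-Bonnet: total defect = 2*pi*chi = 4*pi; visible defects sum to (71/24)*pi

Answer: defect(P0) = (25/24)*pi


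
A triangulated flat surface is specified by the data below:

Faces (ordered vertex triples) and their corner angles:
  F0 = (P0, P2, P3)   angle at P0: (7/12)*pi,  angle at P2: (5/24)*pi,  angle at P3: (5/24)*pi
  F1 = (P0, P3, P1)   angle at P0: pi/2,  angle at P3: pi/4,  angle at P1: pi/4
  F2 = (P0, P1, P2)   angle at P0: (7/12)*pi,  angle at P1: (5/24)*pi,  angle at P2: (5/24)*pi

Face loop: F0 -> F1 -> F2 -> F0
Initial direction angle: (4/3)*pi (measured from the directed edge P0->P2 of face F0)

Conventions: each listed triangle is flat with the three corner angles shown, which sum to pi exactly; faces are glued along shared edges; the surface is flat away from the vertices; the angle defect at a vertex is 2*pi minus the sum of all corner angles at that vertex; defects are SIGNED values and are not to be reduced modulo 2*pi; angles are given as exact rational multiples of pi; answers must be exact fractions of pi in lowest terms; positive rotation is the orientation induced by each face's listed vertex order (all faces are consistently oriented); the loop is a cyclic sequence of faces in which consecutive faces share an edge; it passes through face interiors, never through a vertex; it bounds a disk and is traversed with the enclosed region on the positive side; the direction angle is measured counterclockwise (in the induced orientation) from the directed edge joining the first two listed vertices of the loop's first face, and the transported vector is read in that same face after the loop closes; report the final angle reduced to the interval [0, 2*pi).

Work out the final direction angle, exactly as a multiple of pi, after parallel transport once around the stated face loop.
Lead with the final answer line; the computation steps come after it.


Answer: final direction angle = (5/3)*pi

enclosed vertex P0: corner angles sum to (5/3)*pi, defect = 2*pi - (5/3)*pi = pi/3
the rotation equals the total enclosed defect, so the final angle is initial + defects (mod 2*pi)
final angle = (4/3)*pi + pi/3 = (5/3)*pi (mod 2*pi)


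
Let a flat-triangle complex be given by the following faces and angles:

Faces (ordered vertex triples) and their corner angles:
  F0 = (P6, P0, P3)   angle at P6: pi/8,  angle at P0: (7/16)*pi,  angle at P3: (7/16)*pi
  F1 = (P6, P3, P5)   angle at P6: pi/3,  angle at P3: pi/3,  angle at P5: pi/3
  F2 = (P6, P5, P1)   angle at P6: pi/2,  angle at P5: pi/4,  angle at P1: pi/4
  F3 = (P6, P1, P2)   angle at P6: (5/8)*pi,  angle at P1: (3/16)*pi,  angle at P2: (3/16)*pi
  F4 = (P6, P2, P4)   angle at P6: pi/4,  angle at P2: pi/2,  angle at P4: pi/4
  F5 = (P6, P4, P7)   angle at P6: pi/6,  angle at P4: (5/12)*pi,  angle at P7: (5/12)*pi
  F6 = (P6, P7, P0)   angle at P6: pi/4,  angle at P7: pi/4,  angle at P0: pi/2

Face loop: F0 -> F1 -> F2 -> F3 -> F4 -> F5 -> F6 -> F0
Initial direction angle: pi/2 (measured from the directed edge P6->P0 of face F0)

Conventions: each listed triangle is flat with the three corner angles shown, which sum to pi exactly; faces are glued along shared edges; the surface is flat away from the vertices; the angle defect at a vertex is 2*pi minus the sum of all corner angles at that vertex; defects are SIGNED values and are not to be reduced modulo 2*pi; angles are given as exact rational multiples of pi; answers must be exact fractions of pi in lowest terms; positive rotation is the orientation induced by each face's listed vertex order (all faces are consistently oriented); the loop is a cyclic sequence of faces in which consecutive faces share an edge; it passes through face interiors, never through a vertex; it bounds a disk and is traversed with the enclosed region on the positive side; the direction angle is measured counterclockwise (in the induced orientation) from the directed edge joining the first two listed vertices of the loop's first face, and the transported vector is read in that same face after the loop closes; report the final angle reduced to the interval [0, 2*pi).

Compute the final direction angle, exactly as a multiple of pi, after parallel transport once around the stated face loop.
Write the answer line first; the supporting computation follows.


Answer: final direction angle = pi/4

enclosed vertex P6: corner angles sum to (9/4)*pi, defect = 2*pi - (9/4)*pi = -pi/4
the final direction is the initial angle plus the enclosed defects, taken mod 2*pi in the induced orientation
final angle = pi/2 - pi/4 = pi/4 (mod 2*pi)


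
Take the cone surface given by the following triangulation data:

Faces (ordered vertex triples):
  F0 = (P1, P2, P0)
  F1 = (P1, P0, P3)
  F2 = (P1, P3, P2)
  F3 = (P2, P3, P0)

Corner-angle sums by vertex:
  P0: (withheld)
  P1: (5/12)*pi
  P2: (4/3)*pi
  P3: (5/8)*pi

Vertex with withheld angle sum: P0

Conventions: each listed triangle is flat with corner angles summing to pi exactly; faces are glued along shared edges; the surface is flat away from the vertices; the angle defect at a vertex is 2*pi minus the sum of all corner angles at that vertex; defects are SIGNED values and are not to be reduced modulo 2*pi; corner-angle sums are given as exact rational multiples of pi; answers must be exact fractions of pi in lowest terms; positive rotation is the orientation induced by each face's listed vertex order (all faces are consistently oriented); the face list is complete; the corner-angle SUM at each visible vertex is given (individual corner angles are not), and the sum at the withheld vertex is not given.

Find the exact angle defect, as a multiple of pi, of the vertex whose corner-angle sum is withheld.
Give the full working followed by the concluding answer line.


V = 4, E = 6, F = 4; chi = V - E + F = 2
Gauss-Bonnet: total defect = 2*pi*chi = 4*pi; visible defects sum to (29/8)*pi

Answer: defect(P0) = (3/8)*pi


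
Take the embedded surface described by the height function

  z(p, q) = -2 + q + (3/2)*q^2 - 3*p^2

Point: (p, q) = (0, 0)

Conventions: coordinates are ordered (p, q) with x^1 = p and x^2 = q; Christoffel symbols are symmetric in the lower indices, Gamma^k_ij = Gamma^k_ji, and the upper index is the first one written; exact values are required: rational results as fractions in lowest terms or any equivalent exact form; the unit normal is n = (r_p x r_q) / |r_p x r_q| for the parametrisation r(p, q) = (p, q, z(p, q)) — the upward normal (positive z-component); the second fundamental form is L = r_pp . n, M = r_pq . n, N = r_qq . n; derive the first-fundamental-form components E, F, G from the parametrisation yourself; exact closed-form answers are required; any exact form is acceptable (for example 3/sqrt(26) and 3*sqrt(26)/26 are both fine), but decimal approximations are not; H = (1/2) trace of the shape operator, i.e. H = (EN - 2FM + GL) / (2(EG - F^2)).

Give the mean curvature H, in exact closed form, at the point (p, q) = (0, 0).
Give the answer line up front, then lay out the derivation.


Answer: H = -9*sqrt(2)/8

z_p = 0, z_q = 1, z_pp = -6, z_pq = 0, z_qq = 3
E = 1, F = 0, G = 2; answer radicand W^2 = 2
unnormalised second-form numerators: l = -6, m = 0, n = 3; L = l/sqrt(2), and similarly M = m/sqrt(W^2), N = n/sqrt(W^2)
H = (E*n - 2*F*m + G*l) / (2*(EG - F^2)*sqrt(W^2)); E*n - 2*F*m + G*l = -9, EG - F^2 = 2, so H = (-9/4)/sqrt(2)


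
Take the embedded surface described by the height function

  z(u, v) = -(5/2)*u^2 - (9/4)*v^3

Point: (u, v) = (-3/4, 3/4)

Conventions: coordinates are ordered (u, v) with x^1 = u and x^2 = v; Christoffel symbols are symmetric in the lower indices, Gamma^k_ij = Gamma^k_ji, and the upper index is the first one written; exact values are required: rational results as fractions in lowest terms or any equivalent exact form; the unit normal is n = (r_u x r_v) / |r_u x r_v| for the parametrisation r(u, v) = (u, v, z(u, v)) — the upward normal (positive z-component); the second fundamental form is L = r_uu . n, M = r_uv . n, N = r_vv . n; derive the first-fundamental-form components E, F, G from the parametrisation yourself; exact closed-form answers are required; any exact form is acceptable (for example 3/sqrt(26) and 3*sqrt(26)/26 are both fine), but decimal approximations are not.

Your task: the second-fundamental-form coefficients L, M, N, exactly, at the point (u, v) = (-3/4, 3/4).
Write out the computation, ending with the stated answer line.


z_u = 15/4, z_v = -243/64, z_uu = -5, z_uv = 0, z_vv = -81/8
E = 241/16, F = -3645/256, G = 63145/4096; answer radicand W^2 = 120745/4096
unnormalised second-form numerators: l = -5, m = 0, n = -81/8; L = l/sqrt(120745/4096), and similarly M = m/sqrt(W^2), N = n/sqrt(W^2)

Answer: L = -64*sqrt(120745)/24149, M = 0, N = -648*sqrt(120745)/120745


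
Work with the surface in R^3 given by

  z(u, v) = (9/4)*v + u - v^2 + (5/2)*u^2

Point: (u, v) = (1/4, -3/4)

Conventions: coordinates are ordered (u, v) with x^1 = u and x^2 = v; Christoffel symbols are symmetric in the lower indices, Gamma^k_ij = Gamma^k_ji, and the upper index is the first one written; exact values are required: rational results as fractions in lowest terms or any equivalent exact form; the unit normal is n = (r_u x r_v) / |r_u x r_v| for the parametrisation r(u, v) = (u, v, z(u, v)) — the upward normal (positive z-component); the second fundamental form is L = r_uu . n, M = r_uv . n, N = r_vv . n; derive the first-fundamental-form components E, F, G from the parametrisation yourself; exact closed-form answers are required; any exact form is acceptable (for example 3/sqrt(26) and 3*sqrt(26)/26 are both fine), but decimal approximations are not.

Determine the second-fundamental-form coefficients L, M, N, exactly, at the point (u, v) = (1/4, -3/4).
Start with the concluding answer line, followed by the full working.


Answer: L = 10*sqrt(322)/161, M = 0, N = -4*sqrt(322)/161

z_u = 9/4, z_v = 15/4, z_uu = 5, z_uv = 0, z_vv = -2
E = 97/16, F = 135/16, G = 241/16; answer radicand W^2 = 161/8
unnormalised second-form numerators: l = 5, m = 0, n = -2; L = l/sqrt(161/8), and similarly M = m/sqrt(W^2), N = n/sqrt(W^2)


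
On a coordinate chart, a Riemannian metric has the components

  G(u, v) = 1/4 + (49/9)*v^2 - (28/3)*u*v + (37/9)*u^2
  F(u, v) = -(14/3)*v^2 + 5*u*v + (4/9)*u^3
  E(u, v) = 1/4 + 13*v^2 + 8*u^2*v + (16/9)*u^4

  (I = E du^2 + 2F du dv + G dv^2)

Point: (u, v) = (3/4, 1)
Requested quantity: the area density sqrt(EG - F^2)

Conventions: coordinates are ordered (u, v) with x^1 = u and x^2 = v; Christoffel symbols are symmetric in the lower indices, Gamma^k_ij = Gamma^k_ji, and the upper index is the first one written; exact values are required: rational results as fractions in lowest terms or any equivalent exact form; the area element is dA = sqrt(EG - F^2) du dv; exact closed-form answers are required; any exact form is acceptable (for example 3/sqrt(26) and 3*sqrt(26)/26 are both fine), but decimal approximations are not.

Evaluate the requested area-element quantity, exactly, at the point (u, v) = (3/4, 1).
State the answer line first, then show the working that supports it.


Answer: sqrt(EG - F^2) = sqrt(10315)/24

E = 293/16, F = -35/48, G = 145/144; EG - F^2 = 10315/576


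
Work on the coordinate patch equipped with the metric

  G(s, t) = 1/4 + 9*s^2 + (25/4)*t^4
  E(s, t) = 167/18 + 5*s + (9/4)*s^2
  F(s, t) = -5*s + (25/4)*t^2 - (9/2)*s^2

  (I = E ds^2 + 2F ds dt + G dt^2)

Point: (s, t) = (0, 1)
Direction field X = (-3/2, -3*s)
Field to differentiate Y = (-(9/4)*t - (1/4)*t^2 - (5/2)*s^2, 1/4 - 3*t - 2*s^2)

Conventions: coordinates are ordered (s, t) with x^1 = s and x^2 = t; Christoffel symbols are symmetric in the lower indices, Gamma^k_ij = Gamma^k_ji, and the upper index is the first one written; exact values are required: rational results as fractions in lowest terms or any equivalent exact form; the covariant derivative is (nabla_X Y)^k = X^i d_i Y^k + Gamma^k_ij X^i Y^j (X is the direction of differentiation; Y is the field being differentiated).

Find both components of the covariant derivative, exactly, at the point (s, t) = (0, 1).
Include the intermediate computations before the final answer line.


E = 167/18, F = 25/4, G = 13/2 at the point
E_s = 5, E_t = 0, F_s = -5, F_t = 25/2, G_s = 0, G_t = 25
EG - F^2 = 3059/144;  g^inv = (144/3059) * [[13/2, -25/4], [-25/4, 167/18]]
first-kind symbols [ij,l] = (1/2)(d_i g_jl + d_j g_il - d_l g_ij): [ss,s] = E_s/2 = 5/2, [ss,t] = F_s - E_t/2 = -5, [st,s] = E_t/2 = 0, [st,t] = G_s/2 = 0, [tt,s] = F_t - G_s/2 = 25/2, [tt,t] = G_t/2 = 25/2
Gamma^s_ij = (G*[ij,s] - F*[ij,t])/(EG - F^2), Gamma^t_ij = (E*[ij,t] - F*[ij,s])/(EG - F^2)
Gamma_sss = 360/161, Gamma_sst = 0, Gamma_stt = 450/3059, Gamma_tss = -470/161, Gamma_tst = 0, Gamma_ttt = 5450/3059
X = (-3/2, 0), Y = (-5/2, -11/4) at the point

Answer: (nabla_X Y)^s = 1350/161, (nabla_X Y)^t = -3525/322


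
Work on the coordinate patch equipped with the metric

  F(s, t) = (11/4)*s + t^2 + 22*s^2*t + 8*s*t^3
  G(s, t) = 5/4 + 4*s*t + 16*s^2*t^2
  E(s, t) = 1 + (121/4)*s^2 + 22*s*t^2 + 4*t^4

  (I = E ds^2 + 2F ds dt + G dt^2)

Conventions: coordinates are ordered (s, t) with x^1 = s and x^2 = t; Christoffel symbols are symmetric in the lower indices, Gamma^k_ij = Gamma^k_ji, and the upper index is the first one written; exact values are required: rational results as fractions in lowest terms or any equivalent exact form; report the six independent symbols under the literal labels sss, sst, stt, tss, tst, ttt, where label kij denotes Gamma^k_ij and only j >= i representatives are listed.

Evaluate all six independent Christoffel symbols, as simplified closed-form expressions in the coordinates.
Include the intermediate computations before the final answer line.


E = 1 + (121/4)*s^2 + 22*s*t^2 + 4*t^4; F = (11/4)*s + t^2 + 22*s^2*t + 8*s*t^3; G = 5/4 + 4*s*t + 16*s^2*t^2
Gamma^k_ij = (1/2) g^{kl} (d_i g_jl + d_j g_il - d_l g_ij), with g^inv = (1/(EG-F^2)) [[G, -F], [-F, E]]
first partials: E_s = (121/2)*s + 22*t^2, E_t = 44*s*t + 16*t^3, F_s = 11/4 + 44*s*t + 8*t^3, F_t = 2*t + 22*s^2 + 24*s*t^2, G_s = 4*t + 32*s*t^2, G_t = 4*s + 32*s^2*t
D = EG - F^2 = 5/4 + 4*s*t + (121/4)*s^2 + 22*s*t^2 + 4*t^4 + 16*s^2*t^2
expanded: Gamma^s_ss = (G E_s - 2F F_s + F E_t)/(2D), Gamma^s_st = (G E_t - F G_s)/(2D), Gamma^s_tt = (2G F_t - G G_s - F G_t)/(2D), Gamma^t_ss = (2E F_s - E E_t - F E_s)/(2D), Gamma^t_st = (E G_s - F E_t)/(2D), Gamma^t_tt = (E G_t - 2F F_t + F G_s)/(2D); substitute and cancel common factors

Answer: Gamma_sss = (121*s + 44*t^2)/(64*s^2*t^2 + 121*s^2 + 88*s*t^2 + 16*s*t + 16*t^4 + 5), Gamma_sst = (88*s*t + 32*t^3)/(64*s^2*t^2 + 121*s^2 + 88*s*t^2 + 16*s*t + 16*t^4 + 5), Gamma_stt = (88*s^2 + 32*s*t^2)/(64*s^2*t^2 + 121*s^2 + 88*s*t^2 + 16*s*t + 16*t^4 + 5), Gamma_tss = (88*s*t + 11)/(64*s^2*t^2 + 121*s^2 + 88*s*t^2 + 16*s*t + 16*t^4 + 5), Gamma_tst = (64*s*t^2 + 8*t)/(64*s^2*t^2 + 121*s^2 + 88*s*t^2 + 16*s*t + 16*t^4 + 5), Gamma_ttt = (64*s^2*t + 8*s)/(64*s^2*t^2 + 121*s^2 + 88*s*t^2 + 16*s*t + 16*t^4 + 5)


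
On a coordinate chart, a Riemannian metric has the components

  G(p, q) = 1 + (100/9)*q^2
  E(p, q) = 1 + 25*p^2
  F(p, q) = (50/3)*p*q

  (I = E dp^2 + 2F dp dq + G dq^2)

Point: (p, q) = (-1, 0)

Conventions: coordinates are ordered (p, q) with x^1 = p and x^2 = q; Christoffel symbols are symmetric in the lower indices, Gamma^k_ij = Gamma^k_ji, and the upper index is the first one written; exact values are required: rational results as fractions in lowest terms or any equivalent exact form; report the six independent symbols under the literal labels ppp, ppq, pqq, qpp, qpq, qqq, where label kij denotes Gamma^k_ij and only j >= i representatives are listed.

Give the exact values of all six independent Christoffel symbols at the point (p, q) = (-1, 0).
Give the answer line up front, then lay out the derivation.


Answer: Gamma_ppp = -25/26, Gamma_ppq = 0, Gamma_pqq = -25/39, Gamma_qpp = 0, Gamma_qpq = 0, Gamma_qqq = 0

E = 26, F = 0, G = 1 at the point
E_p = -50, E_q = 0, F_p = 0, F_q = -50/3, G_p = 0, G_q = 0
EG - F^2 = 26;  g^inv = (1/26) * [[1, 0], [0, 26]]
first-kind symbols [ij,l] = (1/2)(d_i g_jl + d_j g_il - d_l g_ij): [pp,p] = E_p/2 = -25, [pp,q] = F_p - E_q/2 = 0, [pq,p] = E_q/2 = 0, [pq,q] = G_p/2 = 0, [qq,p] = F_q - G_p/2 = -50/3, [qq,q] = G_q/2 = 0
Gamma^p_ij = (G*[ij,p] - F*[ij,q])/(EG - F^2), Gamma^q_ij = (E*[ij,q] - F*[ij,p])/(EG - F^2)


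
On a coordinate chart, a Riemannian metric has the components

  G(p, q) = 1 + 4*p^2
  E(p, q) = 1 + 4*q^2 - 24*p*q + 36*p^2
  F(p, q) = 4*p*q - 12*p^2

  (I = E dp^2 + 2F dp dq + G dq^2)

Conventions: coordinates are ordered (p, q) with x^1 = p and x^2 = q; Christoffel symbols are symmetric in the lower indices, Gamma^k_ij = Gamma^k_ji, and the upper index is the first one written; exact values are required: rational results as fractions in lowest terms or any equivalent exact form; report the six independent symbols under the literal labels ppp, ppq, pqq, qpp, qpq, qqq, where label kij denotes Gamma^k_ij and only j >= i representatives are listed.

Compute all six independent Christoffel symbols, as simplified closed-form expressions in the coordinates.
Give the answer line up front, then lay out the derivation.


Answer: Gamma_ppp = (36*p - 12*q)/(40*p^2 - 24*p*q + 4*q^2 + 1), Gamma_ppq = (-12*p + 4*q)/(40*p^2 - 24*p*q + 4*q^2 + 1), Gamma_pqq = 0, Gamma_qpp = -12*p/(40*p^2 - 24*p*q + 4*q^2 + 1), Gamma_qpq = 4*p/(40*p^2 - 24*p*q + 4*q^2 + 1), Gamma_qqq = 0

E = 1 + 4*q^2 - 24*p*q + 36*p^2; F = 4*p*q - 12*p^2; G = 1 + 4*p^2
Gamma^k_ij = (1/2) g^{kl} (d_i g_jl + d_j g_il - d_l g_ij), with g^inv = (1/(EG-F^2)) [[G, -F], [-F, E]]
first partials: E_p = -24*q + 72*p, E_q = 8*q - 24*p, F_p = 4*q - 24*p, F_q = 4*p, G_p = 8*p, G_q = 0
D = EG - F^2 = 1 + 4*q^2 - 24*p*q + 40*p^2
expanded: Gamma^p_pp = (G E_p - 2F F_p + F E_q)/(2D), Gamma^p_pq = (G E_q - F G_p)/(2D), Gamma^p_qq = (2G F_q - G G_p - F G_q)/(2D), Gamma^q_pp = (2E F_p - E E_q - F E_p)/(2D), Gamma^q_pq = (E G_p - F E_q)/(2D), Gamma^q_qq = (E G_q - 2F F_q + F G_p)/(2D); substitute and cancel common factors


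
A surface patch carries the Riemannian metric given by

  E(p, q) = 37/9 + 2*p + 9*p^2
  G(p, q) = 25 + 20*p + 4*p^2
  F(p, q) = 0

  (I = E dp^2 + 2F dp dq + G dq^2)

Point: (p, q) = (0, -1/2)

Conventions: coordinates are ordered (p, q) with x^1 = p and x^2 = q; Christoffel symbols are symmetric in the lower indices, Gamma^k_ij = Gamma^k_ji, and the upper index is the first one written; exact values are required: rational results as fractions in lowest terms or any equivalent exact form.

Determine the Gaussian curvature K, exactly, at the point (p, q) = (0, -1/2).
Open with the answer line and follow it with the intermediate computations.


Answer: K = 162/6845

E = 37/9, F = 0, G = 25, EG - F^2 = 925/9 at the point
E_p = 2, E_q = 0, F_p = 0, F_q = 0, G_p = 20, G_q = 0
E_qq = 0, F_pq = 0, G_pp = 8
By Brioschi, K is (det M1 - det M2) divided by (EG - F^2) squared.
M1 = [[-E_qq/2 + F_pq - G_pp/2, E_p/2, F_p - E_q/2], [F_q - G_p/2, E, F], [G_q/2, F, G]] = [[-4, 1, 0], [-10, 37/9, 0], [0, 0, 25]]; det M1 = -1450/9
M2 = [[0, E_q/2, G_p/2], [E_q/2, E, F], [G_p/2, F, G]] = [[0, 0, 10], [0, 37/9, 0], [10, 0, 25]]; det M2 = -3700/9
det M1 - det M2 = 250; K = 250 / (925/9)^2 = 162/6845


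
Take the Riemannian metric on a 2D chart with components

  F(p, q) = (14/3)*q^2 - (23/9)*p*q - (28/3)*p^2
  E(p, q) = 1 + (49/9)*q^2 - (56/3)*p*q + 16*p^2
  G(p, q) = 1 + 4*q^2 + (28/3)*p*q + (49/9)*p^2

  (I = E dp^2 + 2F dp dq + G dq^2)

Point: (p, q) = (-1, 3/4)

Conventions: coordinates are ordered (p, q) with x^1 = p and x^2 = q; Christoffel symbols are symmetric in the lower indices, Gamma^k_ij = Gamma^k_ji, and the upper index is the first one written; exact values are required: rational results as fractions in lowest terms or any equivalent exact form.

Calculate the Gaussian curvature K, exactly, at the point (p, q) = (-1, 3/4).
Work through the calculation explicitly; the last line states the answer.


E = 545/16, F = -115/24, G = 61/36, EG - F^2 = 5005/144 at the point
E_p = -46, E_q = 161/6, F_p = 67/4, F_q = 86/9, G_p = -35/9, G_q = -10/3
E_qq = 98/9, F_pq = -23/9, G_pp = 98/9
Apply the Brioschi formula K = (det M1 - det M2)/(EG - F^2)^2 over the derivative matrices of E, F, G.
M1 = [[-E_qq/2 + F_pq - G_pp/2, E_p/2, F_p - E_q/2], [F_q - G_p/2, E, F], [G_q/2, F, G]] = [[-121/9, -23, 10/3], [23/2, 545/16, -115/24], [-5/3, -115/24, 61/36]]; det M1 = -255613/1296
M2 = [[0, E_q/2, G_p/2], [E_q/2, E, F], [G_p/2, F, G]] = [[0, 161/12, -35/18], [161/12, 545/16, -115/24], [-35/18, -115/24, 61/36]]; det M2 = -238189/1296
det M1 - det M2 = -121/9; K = -121/9 / (5005/144)^2 = -2304/207025

Answer: K = -2304/207025


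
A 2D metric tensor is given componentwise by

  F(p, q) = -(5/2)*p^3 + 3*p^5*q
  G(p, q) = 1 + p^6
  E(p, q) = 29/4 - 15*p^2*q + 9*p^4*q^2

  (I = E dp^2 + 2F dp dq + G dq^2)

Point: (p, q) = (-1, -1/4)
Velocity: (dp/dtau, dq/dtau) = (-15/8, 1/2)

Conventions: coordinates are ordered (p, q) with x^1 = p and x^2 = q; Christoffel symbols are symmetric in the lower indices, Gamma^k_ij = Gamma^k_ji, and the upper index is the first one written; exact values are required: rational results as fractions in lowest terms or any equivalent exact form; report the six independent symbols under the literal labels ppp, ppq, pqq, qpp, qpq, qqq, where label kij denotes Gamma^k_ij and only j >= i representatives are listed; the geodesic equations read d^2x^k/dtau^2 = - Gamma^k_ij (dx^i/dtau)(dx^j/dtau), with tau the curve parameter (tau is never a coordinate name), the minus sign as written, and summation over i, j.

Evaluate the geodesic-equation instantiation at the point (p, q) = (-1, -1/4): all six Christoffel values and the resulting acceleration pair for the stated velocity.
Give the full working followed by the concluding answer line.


E = 185/16, F = 13/4, G = 2 at the point
E_p = -39/4, E_q = -39/2, F_p = -45/4, F_q = -3, G_p = -6, G_q = 0
EG - F^2 = 201/16;  g^inv = (16/201) * [[2, -13/4], [-13/4, 185/16]]
first-kind symbols [ij,l] = (1/2)(d_i g_jl + d_j g_il - d_l g_ij): [pp,p] = E_p/2 = -39/8, [pp,q] = F_p - E_q/2 = -3/2, [pq,p] = E_q/2 = -39/4, [pq,q] = G_p/2 = -3, [qq,p] = F_q - G_p/2 = 0, [qq,q] = G_q/2 = 0
Gamma^p_ij = (G*[ij,p] - F*[ij,q])/(EG - F^2), Gamma^q_ij = (E*[ij,q] - F*[ij,p])/(EG - F^2)
Gamma_ppp = -26/67, Gamma_ppq = -52/67, Gamma_pqq = 0, Gamma_qpp = -8/67, Gamma_qpq = -16/67, Gamma_qqq = 0
d^2p/dtau^2 = -(Gamma_ppp*(-15/8)^2 + 2*Gamma_ppq*(-15/8)*(1/2) + Gamma_pqq*(1/2)^2) = -195/2144
d^2q/dtau^2 = -(Gamma_qpp*(-15/8)^2 + 2*Gamma_qpq*(-15/8)*(1/2) + Gamma_qqq*(1/2)^2) = -15/536

Answer: Gamma_ppp = -26/67, Gamma_ppq = -52/67, Gamma_pqq = 0, Gamma_qpp = -8/67, Gamma_qpq = -16/67, Gamma_qqq = 0; accelerations (d^2p/dtau^2, d^2q/dtau^2) = (-195/2144, -15/536)


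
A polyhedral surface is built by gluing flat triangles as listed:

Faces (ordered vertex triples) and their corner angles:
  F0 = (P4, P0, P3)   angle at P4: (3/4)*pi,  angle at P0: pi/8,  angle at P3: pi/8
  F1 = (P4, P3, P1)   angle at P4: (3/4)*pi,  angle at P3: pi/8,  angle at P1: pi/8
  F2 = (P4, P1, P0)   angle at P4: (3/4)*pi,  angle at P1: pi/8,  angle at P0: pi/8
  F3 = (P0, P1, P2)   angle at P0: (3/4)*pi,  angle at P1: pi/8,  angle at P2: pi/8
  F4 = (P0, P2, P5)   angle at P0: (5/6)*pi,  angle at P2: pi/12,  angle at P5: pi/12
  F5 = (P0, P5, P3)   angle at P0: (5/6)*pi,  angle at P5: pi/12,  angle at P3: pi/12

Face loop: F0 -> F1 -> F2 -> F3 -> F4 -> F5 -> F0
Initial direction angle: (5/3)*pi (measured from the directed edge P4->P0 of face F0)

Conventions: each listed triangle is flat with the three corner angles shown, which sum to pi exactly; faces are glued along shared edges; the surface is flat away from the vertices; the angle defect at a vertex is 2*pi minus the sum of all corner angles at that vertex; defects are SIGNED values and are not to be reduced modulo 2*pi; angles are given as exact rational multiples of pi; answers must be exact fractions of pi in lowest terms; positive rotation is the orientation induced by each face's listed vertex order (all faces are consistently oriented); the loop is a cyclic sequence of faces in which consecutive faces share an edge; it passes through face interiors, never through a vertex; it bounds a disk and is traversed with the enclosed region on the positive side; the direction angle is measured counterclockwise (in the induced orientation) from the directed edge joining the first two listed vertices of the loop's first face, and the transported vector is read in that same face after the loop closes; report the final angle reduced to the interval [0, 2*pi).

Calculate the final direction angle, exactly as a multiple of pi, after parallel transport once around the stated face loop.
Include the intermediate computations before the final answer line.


enclosed vertex P0: corner angles sum to (8/3)*pi, defect = 2*pi - (8/3)*pi = (-2/3)*pi
enclosed vertex P4: corner angles sum to (9/4)*pi, defect = 2*pi - (9/4)*pi = -pi/4
adding the enclosed defects to the starting angle (mod 2*pi, induced orientation) gives the holonomy
final angle = (5/3)*pi - (11/12)*pi = (3/4)*pi (mod 2*pi)

Answer: final direction angle = (3/4)*pi


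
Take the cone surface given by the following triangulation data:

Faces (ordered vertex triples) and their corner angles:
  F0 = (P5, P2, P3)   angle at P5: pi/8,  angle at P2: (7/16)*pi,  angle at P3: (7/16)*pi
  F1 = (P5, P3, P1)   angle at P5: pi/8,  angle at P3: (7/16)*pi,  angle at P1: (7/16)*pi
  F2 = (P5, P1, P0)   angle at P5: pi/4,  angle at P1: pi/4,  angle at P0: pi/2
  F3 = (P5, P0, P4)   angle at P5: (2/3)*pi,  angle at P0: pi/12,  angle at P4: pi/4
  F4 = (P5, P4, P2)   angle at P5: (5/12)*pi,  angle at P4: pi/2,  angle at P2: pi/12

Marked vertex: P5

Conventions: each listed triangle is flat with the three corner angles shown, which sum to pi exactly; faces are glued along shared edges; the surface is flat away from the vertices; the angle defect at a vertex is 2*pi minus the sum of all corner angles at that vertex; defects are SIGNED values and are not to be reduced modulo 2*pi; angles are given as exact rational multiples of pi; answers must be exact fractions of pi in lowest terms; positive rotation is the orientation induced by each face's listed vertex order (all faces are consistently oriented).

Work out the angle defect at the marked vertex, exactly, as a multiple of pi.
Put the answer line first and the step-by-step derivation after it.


Answer: defect(P5) = (5/12)*pi

Sum of corner angles at P5: (19/12)*pi
defect = 2*pi - (19/12)*pi


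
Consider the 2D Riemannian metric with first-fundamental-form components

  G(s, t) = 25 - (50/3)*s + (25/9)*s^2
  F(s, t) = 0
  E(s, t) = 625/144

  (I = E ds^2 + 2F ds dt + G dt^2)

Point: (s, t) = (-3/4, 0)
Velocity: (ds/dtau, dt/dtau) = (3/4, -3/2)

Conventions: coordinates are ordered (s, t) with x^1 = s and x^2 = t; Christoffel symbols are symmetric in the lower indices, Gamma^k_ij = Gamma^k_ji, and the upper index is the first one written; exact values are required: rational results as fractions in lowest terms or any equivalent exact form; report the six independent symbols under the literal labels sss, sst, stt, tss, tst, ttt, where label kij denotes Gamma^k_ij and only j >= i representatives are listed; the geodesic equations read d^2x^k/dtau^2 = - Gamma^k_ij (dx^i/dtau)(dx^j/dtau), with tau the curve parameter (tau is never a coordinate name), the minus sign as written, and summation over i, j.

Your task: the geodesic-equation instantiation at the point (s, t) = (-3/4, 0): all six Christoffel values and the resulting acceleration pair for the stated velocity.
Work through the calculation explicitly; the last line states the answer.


E = 625/144, F = 0, G = 625/16 at the point
E_s = 0, E_t = 0, F_s = 0, F_t = 0, G_s = -125/6, G_t = 0
EG - F^2 = 390625/2304;  g^inv = (2304/390625) * [[625/16, 0], [0, 625/144]]
first-kind symbols [ij,l] = (1/2)(d_i g_jl + d_j g_il - d_l g_ij): [ss,s] = E_s/2 = 0, [ss,t] = F_s - E_t/2 = 0, [st,s] = E_t/2 = 0, [st,t] = G_s/2 = -125/12, [tt,s] = F_t - G_s/2 = 125/12, [tt,t] = G_t/2 = 0
Gamma^s_ij = (G*[ij,s] - F*[ij,t])/(EG - F^2), Gamma^t_ij = (E*[ij,t] - F*[ij,s])/(EG - F^2)
Gamma_sss = 0, Gamma_sst = 0, Gamma_stt = 12/5, Gamma_tss = 0, Gamma_tst = -4/15, Gamma_ttt = 0
d^2s/dtau^2 = -(Gamma_sss*(3/4)^2 + 2*Gamma_sst*(3/4)*(-3/2) + Gamma_stt*(-3/2)^2) = -27/5
d^2t/dtau^2 = -(Gamma_tss*(3/4)^2 + 2*Gamma_tst*(3/4)*(-3/2) + Gamma_ttt*(-3/2)^2) = -3/5

Answer: Gamma_sss = 0, Gamma_sst = 0, Gamma_stt = 12/5, Gamma_tss = 0, Gamma_tst = -4/15, Gamma_ttt = 0; accelerations (d^2s/dtau^2, d^2t/dtau^2) = (-27/5, -3/5)
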